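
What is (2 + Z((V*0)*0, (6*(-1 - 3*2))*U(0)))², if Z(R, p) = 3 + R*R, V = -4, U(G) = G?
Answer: 25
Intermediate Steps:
Z(R, p) = 3 + R²
(2 + Z((V*0)*0, (6*(-1 - 3*2))*U(0)))² = (2 + (3 + (-4*0*0)²))² = (2 + (3 + (0*0)²))² = (2 + (3 + 0²))² = (2 + (3 + 0))² = (2 + 3)² = 5² = 25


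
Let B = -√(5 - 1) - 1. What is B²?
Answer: 9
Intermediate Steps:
B = -3 (B = -√4 - 1 = -1*2 - 1 = -2 - 1 = -3)
B² = (-3)² = 9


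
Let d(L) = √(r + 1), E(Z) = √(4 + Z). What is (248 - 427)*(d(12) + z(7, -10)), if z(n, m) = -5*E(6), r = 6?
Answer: -179*√7 + 895*√10 ≈ 2356.6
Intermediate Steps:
d(L) = √7 (d(L) = √(6 + 1) = √7)
z(n, m) = -5*√10 (z(n, m) = -5*√(4 + 6) = -5*√10)
(248 - 427)*(d(12) + z(7, -10)) = (248 - 427)*(√7 - 5*√10) = -179*(√7 - 5*√10) = -179*√7 + 895*√10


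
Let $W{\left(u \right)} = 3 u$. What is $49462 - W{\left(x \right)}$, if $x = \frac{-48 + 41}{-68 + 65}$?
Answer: $49455$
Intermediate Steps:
$x = \frac{7}{3}$ ($x = - \frac{7}{-3} = \left(-7\right) \left(- \frac{1}{3}\right) = \frac{7}{3} \approx 2.3333$)
$49462 - W{\left(x \right)} = 49462 - 3 \cdot \frac{7}{3} = 49462 - 7 = 49455$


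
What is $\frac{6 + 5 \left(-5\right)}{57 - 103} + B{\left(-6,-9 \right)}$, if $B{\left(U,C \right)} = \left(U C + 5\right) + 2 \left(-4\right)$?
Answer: $\frac{2365}{46} \approx 51.413$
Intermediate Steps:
$B{\left(U,C \right)} = -3 + C U$ ($B{\left(U,C \right)} = \left(C U + 5\right) - 8 = \left(5 + C U\right) - 8 = -3 + C U$)
$\frac{6 + 5 \left(-5\right)}{57 - 103} + B{\left(-6,-9 \right)} = \frac{6 + 5 \left(-5\right)}{57 - 103} - -51 = \frac{6 - 25}{57 - 103} + \left(-3 + 54\right) = - \frac{19}{-46} + 51 = \left(-19\right) \left(- \frac{1}{46}\right) + 51 = \frac{19}{46} + 51 = \frac{2365}{46}$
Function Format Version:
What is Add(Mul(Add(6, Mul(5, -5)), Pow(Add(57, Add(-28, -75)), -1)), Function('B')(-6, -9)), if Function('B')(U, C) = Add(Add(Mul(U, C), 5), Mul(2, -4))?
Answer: Rational(2365, 46) ≈ 51.413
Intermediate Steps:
Function('B')(U, C) = Add(-3, Mul(C, U)) (Function('B')(U, C) = Add(Add(Mul(C, U), 5), -8) = Add(Add(5, Mul(C, U)), -8) = Add(-3, Mul(C, U)))
Add(Mul(Add(6, Mul(5, -5)), Pow(Add(57, Add(-28, -75)), -1)), Function('B')(-6, -9)) = Add(Mul(Add(6, Mul(5, -5)), Pow(Add(57, Add(-28, -75)), -1)), Add(-3, Mul(-9, -6))) = Add(Mul(Add(6, -25), Pow(Add(57, -103), -1)), Add(-3, 54)) = Add(Mul(-19, Pow(-46, -1)), 51) = Add(Mul(-19, Rational(-1, 46)), 51) = Add(Rational(19, 46), 51) = Rational(2365, 46)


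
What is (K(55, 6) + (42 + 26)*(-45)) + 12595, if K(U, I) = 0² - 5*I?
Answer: 9505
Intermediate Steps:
K(U, I) = -5*I (K(U, I) = 0 - 5*I = -5*I)
(K(55, 6) + (42 + 26)*(-45)) + 12595 = (-5*6 + (42 + 26)*(-45)) + 12595 = (-30 + 68*(-45)) + 12595 = (-30 - 3060) + 12595 = -3090 + 12595 = 9505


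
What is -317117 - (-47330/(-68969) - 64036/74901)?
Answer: -1638177053545519/5165847069 ≈ -3.1712e+5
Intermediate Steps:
-317117 - (-47330/(-68969) - 64036/74901) = -317117 - (-47330*(-1/68969) - 64036*1/74901) = -317117 - (47330/68969 - 64036/74901) = -317117 - 1*(-871434554/5165847069) = -317117 + 871434554/5165847069 = -1638177053545519/5165847069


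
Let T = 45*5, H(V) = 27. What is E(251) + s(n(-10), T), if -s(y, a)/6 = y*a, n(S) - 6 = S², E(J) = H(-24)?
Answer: -143073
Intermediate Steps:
E(J) = 27
T = 225
n(S) = 6 + S²
s(y, a) = -6*a*y (s(y, a) = -6*y*a = -6*a*y)
E(251) + s(n(-10), T) = 27 - 6*225*(6 + (-10)²) = 27 - 6*225*(6 + 100) = 27 - 6*225*106 = 27 - 143100 = -143073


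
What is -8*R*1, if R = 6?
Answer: -48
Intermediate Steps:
-8*R*1 = -8*6*1 = -48*1 = -48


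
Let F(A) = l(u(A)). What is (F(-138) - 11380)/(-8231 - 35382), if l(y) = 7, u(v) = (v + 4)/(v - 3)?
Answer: 11373/43613 ≈ 0.26077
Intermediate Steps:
u(v) = (4 + v)/(-3 + v)
F(A) = 7
(F(-138) - 11380)/(-8231 - 35382) = (7 - 11380)/(-8231 - 35382) = -11373/(-43613) = -11373*(-1/43613) = 11373/43613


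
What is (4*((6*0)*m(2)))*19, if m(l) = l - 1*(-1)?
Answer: 0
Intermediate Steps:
m(l) = 1 + l (m(l) = l + 1 = 1 + l)
(4*((6*0)*m(2)))*19 = (4*((6*0)*(1 + 2)))*19 = (4*(0*3))*19 = (4*0)*19 = 0*19 = 0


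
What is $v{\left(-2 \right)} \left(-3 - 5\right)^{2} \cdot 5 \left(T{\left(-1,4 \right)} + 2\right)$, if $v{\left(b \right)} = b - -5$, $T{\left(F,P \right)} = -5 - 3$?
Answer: $-5760$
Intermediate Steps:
$T{\left(F,P \right)} = -8$ ($T{\left(F,P \right)} = -5 - 3 = -8$)
$v{\left(b \right)} = 5 + b$ ($v{\left(b \right)} = b + 5 = 5 + b$)
$v{\left(-2 \right)} \left(-3 - 5\right)^{2} \cdot 5 \left(T{\left(-1,4 \right)} + 2\right) = \left(5 - 2\right) \left(-3 - 5\right)^{2} \cdot 5 \left(-8 + 2\right) = 3 \left(-8\right)^{2} \cdot 5 \left(-6\right) = 3 \cdot 64 \left(-30\right) = 192 \left(-30\right) = -5760$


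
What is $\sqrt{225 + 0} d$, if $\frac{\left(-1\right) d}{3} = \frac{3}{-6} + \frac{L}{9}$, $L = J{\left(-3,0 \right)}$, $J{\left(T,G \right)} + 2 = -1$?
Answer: $\frac{75}{2} \approx 37.5$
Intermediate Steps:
$J{\left(T,G \right)} = -3$ ($J{\left(T,G \right)} = -2 - 1 = -3$)
$L = -3$
$d = \frac{5}{2}$ ($d = - 3 \left(\frac{3}{-6} - \frac{3}{9}\right) = - 3 \left(3 \left(- \frac{1}{6}\right) - \frac{1}{3}\right) = - 3 \left(- \frac{1}{2} - \frac{1}{3}\right) = \left(-3\right) \left(- \frac{5}{6}\right) = \frac{5}{2} \approx 2.5$)
$\sqrt{225 + 0} d = \sqrt{225 + 0} \cdot \frac{5}{2} = \sqrt{225} \cdot \frac{5}{2} = 15 \cdot \frac{5}{2} = \frac{75}{2}$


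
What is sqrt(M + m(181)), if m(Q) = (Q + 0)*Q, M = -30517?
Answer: 2*sqrt(561) ≈ 47.371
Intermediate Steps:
m(Q) = Q**2 (m(Q) = Q*Q = Q**2)
sqrt(M + m(181)) = sqrt(-30517 + 181**2) = sqrt(-30517 + 32761) = sqrt(2244) = 2*sqrt(561)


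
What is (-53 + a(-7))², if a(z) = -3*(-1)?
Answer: 2500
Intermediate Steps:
a(z) = 3
(-53 + a(-7))² = (-53 + 3)² = (-50)² = 2500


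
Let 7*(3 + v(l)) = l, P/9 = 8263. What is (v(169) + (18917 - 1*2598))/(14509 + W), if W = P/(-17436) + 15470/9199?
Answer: 2038444346676/1809685698149 ≈ 1.1264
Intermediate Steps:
P = 74367 (P = 9*8263 = 74367)
v(l) = -3 + l/7
W = -138122371/53464588 (W = 74367/(-17436) + 15470/9199 = 74367*(-1/17436) + 15470*(1/9199) = -24789/5812 + 15470/9199 = -138122371/53464588 ≈ -2.5834)
(v(169) + (18917 - 1*2598))/(14509 + W) = ((-3 + (⅐)*169) + (18917 - 1*2598))/(14509 - 138122371/53464588) = ((-3 + 169/7) + (18917 - 2598))/(775579584921/53464588) = (148/7 + 16319)*(53464588/775579584921) = (114381/7)*(53464588/775579584921) = 2038444346676/1809685698149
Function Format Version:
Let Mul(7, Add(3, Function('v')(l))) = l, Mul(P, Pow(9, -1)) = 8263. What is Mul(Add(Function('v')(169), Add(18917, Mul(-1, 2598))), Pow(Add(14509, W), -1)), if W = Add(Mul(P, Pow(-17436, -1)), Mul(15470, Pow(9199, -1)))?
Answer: Rational(2038444346676, 1809685698149) ≈ 1.1264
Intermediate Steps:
P = 74367 (P = Mul(9, 8263) = 74367)
Function('v')(l) = Add(-3, Mul(Rational(1, 7), l))
W = Rational(-138122371, 53464588) (W = Add(Mul(74367, Pow(-17436, -1)), Mul(15470, Pow(9199, -1))) = Add(Mul(74367, Rational(-1, 17436)), Mul(15470, Rational(1, 9199))) = Add(Rational(-24789, 5812), Rational(15470, 9199)) = Rational(-138122371, 53464588) ≈ -2.5834)
Mul(Add(Function('v')(169), Add(18917, Mul(-1, 2598))), Pow(Add(14509, W), -1)) = Mul(Add(Add(-3, Mul(Rational(1, 7), 169)), Add(18917, Mul(-1, 2598))), Pow(Add(14509, Rational(-138122371, 53464588)), -1)) = Mul(Add(Add(-3, Rational(169, 7)), Add(18917, -2598)), Pow(Rational(775579584921, 53464588), -1)) = Mul(Add(Rational(148, 7), 16319), Rational(53464588, 775579584921)) = Mul(Rational(114381, 7), Rational(53464588, 775579584921)) = Rational(2038444346676, 1809685698149)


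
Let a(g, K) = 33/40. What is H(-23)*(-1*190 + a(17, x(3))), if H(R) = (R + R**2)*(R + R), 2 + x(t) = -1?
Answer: 44032373/10 ≈ 4.4032e+6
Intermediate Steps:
x(t) = -3 (x(t) = -2 - 1 = -3)
a(g, K) = 33/40 (a(g, K) = 33*(1/40) = 33/40)
H(R) = 2*R*(R + R**2) (H(R) = (R + R**2)*(2*R) = 2*R*(R + R**2))
H(-23)*(-1*190 + a(17, x(3))) = (2*(-23)**2*(1 - 23))*(-1*190 + 33/40) = (2*529*(-22))*(-190 + 33/40) = -23276*(-7567/40) = 44032373/10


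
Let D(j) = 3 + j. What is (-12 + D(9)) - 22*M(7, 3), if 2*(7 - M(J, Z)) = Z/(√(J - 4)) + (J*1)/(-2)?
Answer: -385/2 + 11*√3 ≈ -173.45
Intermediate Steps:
M(J, Z) = 7 + J/4 - Z/(2*√(-4 + J)) (M(J, Z) = 7 - (Z/(√(J - 4)) + (J*1)/(-2))/2 = 7 - (Z/(√(-4 + J)) + J*(-½))/2 = 7 - (Z/√(-4 + J) - J/2)/2 = 7 - (-J/2 + Z/√(-4 + J))/2 = 7 + (J/4 - Z/(2*√(-4 + J))) = 7 + J/4 - Z/(2*√(-4 + J)))
(-12 + D(9)) - 22*M(7, 3) = (-12 + (3 + 9)) - 22*(7 + (¼)*7 - ½*3/√(-4 + 7)) = (-12 + 12) - 22*(7 + 7/4 - ½*3/√3) = 0 - 22*(7 + 7/4 - ½*3*√3/3) = 0 - 22*(7 + 7/4 - √3/2) = 0 - 22*(35/4 - √3/2) = 0 + (-385/2 + 11*√3) = -385/2 + 11*√3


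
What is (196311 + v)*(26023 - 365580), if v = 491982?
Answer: -233714706201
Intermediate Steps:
(196311 + v)*(26023 - 365580) = (196311 + 491982)*(26023 - 365580) = 688293*(-339557) = -233714706201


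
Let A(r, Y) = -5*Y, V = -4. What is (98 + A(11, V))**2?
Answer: 13924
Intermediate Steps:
(98 + A(11, V))**2 = (98 - 5*(-4))**2 = (98 + 20)**2 = 118**2 = 13924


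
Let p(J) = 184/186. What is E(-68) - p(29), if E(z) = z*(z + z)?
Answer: 859972/93 ≈ 9247.0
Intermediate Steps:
p(J) = 92/93 (p(J) = 184*(1/186) = 92/93)
E(z) = 2*z**2 (E(z) = z*(2*z) = 2*z**2)
E(-68) - p(29) = 2*(-68)**2 - 1*92/93 = 2*4624 - 92/93 = 9248 - 92/93 = 859972/93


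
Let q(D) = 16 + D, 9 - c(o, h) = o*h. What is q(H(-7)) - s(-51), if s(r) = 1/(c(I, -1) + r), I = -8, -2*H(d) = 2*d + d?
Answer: 663/25 ≈ 26.520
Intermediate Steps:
H(d) = -3*d/2 (H(d) = -(2*d + d)/2 = -3*d/2)
c(o, h) = 9 - h*o (c(o, h) = 9 - o*h = 9 - h*o)
s(r) = 1/(1 + r) (s(r) = 1/((9 - 1*(-1)*(-8)) + r) = 1/((9 - 8) + r) = 1/(1 + r))
q(H(-7)) - s(-51) = (16 - 3/2*(-7)) - 1/(1 - 51) = (16 + 21/2) - 1/(-50) = 53/2 - 1*(-1/50) = 53/2 + 1/50 = 663/25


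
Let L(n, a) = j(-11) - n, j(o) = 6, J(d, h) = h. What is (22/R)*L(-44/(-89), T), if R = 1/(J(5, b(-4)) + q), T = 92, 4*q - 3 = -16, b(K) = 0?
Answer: -35035/89 ≈ -393.65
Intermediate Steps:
q = -13/4 (q = 3/4 + (1/4)*(-16) = 3/4 - 4 = -13/4 ≈ -3.2500)
R = -4/13 (R = 1/(0 - 13/4) = 1/(-13/4) = -4/13 ≈ -0.30769)
L(n, a) = 6 - n
(22/R)*L(-44/(-89), T) = (22/(-4/13))*(6 - (-44)/(-89)) = (22*(-13/4))*(6 - (-44)*(-1)/89) = -143*(6 - 1*44/89)/2 = -143*(6 - 44/89)/2 = -143/2*490/89 = -35035/89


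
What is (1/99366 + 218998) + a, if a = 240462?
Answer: 45654702361/99366 ≈ 4.5946e+5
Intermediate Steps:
(1/99366 + 218998) + a = (1/99366 + 218998) + 240462 = 21760955269/99366 + 240462 = 45654702361/99366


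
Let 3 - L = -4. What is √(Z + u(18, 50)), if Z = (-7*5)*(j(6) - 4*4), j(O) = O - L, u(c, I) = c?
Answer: √613 ≈ 24.759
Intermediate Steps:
L = 7 (L = 3 - 1*(-4) = 3 + 4 = 7)
j(O) = -7 + O (j(O) = O - 1*7 = O - 7 = -7 + O)
Z = 595 (Z = (-7*5)*((-7 + 6) - 4*4) = -35*(-1 - 16) = -35*(-17) = 595)
√(Z + u(18, 50)) = √(595 + 18) = √613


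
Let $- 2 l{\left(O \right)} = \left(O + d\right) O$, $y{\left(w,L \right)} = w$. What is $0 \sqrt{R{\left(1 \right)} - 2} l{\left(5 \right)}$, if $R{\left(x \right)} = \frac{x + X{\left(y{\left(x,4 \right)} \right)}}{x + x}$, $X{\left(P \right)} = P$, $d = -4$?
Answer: $0$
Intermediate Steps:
$l{\left(O \right)} = - \frac{O \left(-4 + O\right)}{2}$ ($l{\left(O \right)} = - \frac{\left(O - 4\right) O}{2} = - \frac{\left(-4 + O\right) O}{2} = - \frac{O \left(-4 + O\right)}{2}$)
$R{\left(x \right)} = 1$ ($R{\left(x \right)} = \frac{x + x}{x + x} = \frac{2 x}{2 x} = 2 x \frac{1}{2 x} = 1$)
$0 \sqrt{R{\left(1 \right)} - 2} l{\left(5 \right)} = 0 \sqrt{1 - 2} \cdot \frac{1}{2} \cdot 5 \left(4 - 5\right) = 0 \sqrt{-1} \cdot \frac{1}{2} \cdot 5 \left(4 - 5\right) = 0 i \frac{1}{2} \cdot 5 \left(-1\right) = 0 \left(- \frac{5}{2}\right) = 0$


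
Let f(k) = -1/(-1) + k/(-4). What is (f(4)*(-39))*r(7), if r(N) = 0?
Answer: 0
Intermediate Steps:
f(k) = 1 - k/4 (f(k) = -1*(-1) + k*(-1/4) = 1 - k/4)
(f(4)*(-39))*r(7) = ((1 - 1/4*4)*(-39))*0 = ((1 - 1)*(-39))*0 = (0*(-39))*0 = 0*0 = 0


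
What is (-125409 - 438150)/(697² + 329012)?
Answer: -187853/271607 ≈ -0.69164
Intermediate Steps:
(-125409 - 438150)/(697² + 329012) = -563559/(485809 + 329012) = -563559/814821 = -563559*1/814821 = -187853/271607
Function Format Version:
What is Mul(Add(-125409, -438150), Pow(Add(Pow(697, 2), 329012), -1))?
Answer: Rational(-187853, 271607) ≈ -0.69164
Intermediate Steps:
Mul(Add(-125409, -438150), Pow(Add(Pow(697, 2), 329012), -1)) = Mul(-563559, Pow(Add(485809, 329012), -1)) = Mul(-563559, Pow(814821, -1)) = Mul(-563559, Rational(1, 814821)) = Rational(-187853, 271607)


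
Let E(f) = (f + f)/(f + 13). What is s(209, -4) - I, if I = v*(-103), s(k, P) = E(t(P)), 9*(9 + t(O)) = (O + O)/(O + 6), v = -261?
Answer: -430213/16 ≈ -26888.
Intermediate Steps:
t(O) = -9 + 2*O/(9*(6 + O)) (t(O) = -9 + ((O + O)/(O + 6))/9 = -9 + ((2*O)/(6 + O))/9 = -9 + (2*O/(6 + O))/9 = -9 + 2*O/(9*(6 + O)))
E(f) = 2*f/(13 + f) (E(f) = (2*f)/(13 + f) = 2*f/(13 + f))
s(k, P) = 2*(-486 - 79*P)/(9*(6 + P)*(13 + (-486 - 79*P)/(9*(6 + P)))) (s(k, P) = 2*((-486 - 79*P)/(9*(6 + P)))/(13 + (-486 - 79*P)/(9*(6 + P))) = 2*(-486 - 79*P)/(9*(6 + P)*(13 + (-486 - 79*P)/(9*(6 + P)))))
I = 26883 (I = -261*(-103) = 26883)
s(209, -4) - I = -(486 + 79*(-4))/(108 + 19*(-4)) - 1*26883 = -(486 - 316)/(108 - 76) - 26883 = -1*170/32 - 26883 = -1*1/32*170 - 26883 = -85/16 - 26883 = -430213/16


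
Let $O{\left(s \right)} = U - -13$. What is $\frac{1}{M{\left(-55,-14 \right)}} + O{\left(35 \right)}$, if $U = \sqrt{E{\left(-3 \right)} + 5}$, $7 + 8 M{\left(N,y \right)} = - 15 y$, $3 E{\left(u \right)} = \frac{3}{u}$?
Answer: $\frac{2647}{203} + \frac{\sqrt{42}}{3} \approx 15.2$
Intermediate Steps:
$E{\left(u \right)} = \frac{1}{u}$ ($E{\left(u \right)} = \frac{3 \frac{1}{u}}{3} = \frac{1}{u}$)
$M{\left(N,y \right)} = - \frac{7}{8} - \frac{15 y}{8}$ ($M{\left(N,y \right)} = - \frac{7}{8} + \frac{\left(-15\right) y}{8} = - \frac{7}{8} - \frac{15 y}{8}$)
$U = \frac{\sqrt{42}}{3}$ ($U = \sqrt{\frac{1}{-3} + 5} = \sqrt{- \frac{1}{3} + 5} = \sqrt{\frac{14}{3}} = \frac{\sqrt{42}}{3} \approx 2.1602$)
$O{\left(s \right)} = 13 + \frac{\sqrt{42}}{3}$ ($O{\left(s \right)} = \frac{\sqrt{42}}{3} - -13 = \frac{\sqrt{42}}{3} + 13 = 13 + \frac{\sqrt{42}}{3}$)
$\frac{1}{M{\left(-55,-14 \right)}} + O{\left(35 \right)} = \frac{1}{- \frac{7}{8} - - \frac{105}{4}} + \left(13 + \frac{\sqrt{42}}{3}\right) = \frac{1}{- \frac{7}{8} + \frac{105}{4}} + \left(13 + \frac{\sqrt{42}}{3}\right) = \frac{1}{\frac{203}{8}} + \left(13 + \frac{\sqrt{42}}{3}\right) = \frac{8}{203} + \left(13 + \frac{\sqrt{42}}{3}\right) = \frac{2647}{203} + \frac{\sqrt{42}}{3}$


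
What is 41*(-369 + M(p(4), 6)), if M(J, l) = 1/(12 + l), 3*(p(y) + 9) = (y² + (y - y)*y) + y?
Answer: -272281/18 ≈ -15127.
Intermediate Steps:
p(y) = -9 + y/3 + y²/3 (p(y) = -9 + ((y² + (y - y)*y) + y)/3 = -9 + ((y² + 0*y) + y)/3 = -9 + ((y² + 0) + y)/3 = -9 + (y² + y)/3 = -9 + (y + y²)/3 = -9 + (y/3 + y²/3) = -9 + y/3 + y²/3)
41*(-369 + M(p(4), 6)) = 41*(-369 + 1/(12 + 6)) = 41*(-369 + 1/18) = 41*(-6641/18) = -272281/18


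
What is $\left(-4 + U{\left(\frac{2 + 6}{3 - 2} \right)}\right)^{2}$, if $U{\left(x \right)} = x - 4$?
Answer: $0$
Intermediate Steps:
$U{\left(x \right)} = -4 + x$
$\left(-4 + U{\left(\frac{2 + 6}{3 - 2} \right)}\right)^{2} = \left(-4 - \left(4 - \frac{2 + 6}{3 - 2}\right)\right)^{2} = \left(-4 - \left(4 - \frac{8}{1}\right)\right)^{2} = \left(-4 + \left(-4 + 8 \cdot 1\right)\right)^{2} = \left(-4 + \left(-4 + 8\right)\right)^{2} = \left(-4 + 4\right)^{2} = 0^{2} = 0$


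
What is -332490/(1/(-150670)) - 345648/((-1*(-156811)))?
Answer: 7855645928045652/156811 ≈ 5.0096e+10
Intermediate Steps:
-332490/(1/(-150670)) - 345648/((-1*(-156811))) = -332490/(-1/150670) - 345648/156811 = -332490*(-150670) - 345648*1/156811 = 50096268300 - 345648/156811 = 7855645928045652/156811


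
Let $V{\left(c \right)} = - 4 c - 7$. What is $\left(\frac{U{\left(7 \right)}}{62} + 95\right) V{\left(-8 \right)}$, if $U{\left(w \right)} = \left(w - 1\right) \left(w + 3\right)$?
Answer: $\frac{74375}{31} \approx 2399.2$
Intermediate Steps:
$U{\left(w \right)} = \left(-1 + w\right) \left(3 + w\right)$
$V{\left(c \right)} = -7 - 4 c$
$\left(\frac{U{\left(7 \right)}}{62} + 95\right) V{\left(-8 \right)} = \left(\frac{-3 + 7^{2} + 2 \cdot 7}{62} + 95\right) \left(-7 - -32\right) = \left(\left(-3 + 49 + 14\right) \frac{1}{62} + 95\right) \left(-7 + 32\right) = \left(60 \cdot \frac{1}{62} + 95\right) 25 = \left(\frac{30}{31} + 95\right) 25 = \frac{2975}{31} \cdot 25 = \frac{74375}{31}$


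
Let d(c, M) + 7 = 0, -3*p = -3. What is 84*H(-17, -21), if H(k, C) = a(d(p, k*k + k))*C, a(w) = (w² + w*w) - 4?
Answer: -165816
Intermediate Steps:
p = 1 (p = -⅓*(-3) = 1)
d(c, M) = -7 (d(c, M) = -7 + 0 = -7)
a(w) = -4 + 2*w² (a(w) = (w² + w²) - 4 = 2*w² - 4 = -4 + 2*w²)
H(k, C) = 94*C (H(k, C) = (-4 + 2*(-7)²)*C = (-4 + 2*49)*C = (-4 + 98)*C = 94*C)
84*H(-17, -21) = 84*(94*(-21)) = 84*(-1974) = -165816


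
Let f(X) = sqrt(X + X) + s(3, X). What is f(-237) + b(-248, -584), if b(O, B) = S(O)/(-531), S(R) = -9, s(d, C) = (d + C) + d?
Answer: -13628/59 + I*sqrt(474) ≈ -230.98 + 21.772*I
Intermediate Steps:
s(d, C) = C + 2*d (s(d, C) = (C + d) + d = C + 2*d)
b(O, B) = 1/59 (b(O, B) = -9/(-531) = -9*(-1/531) = 1/59)
f(X) = 6 + X + sqrt(2)*sqrt(X) (f(X) = sqrt(X + X) + (X + 2*3) = sqrt(2*X) + (X + 6) = sqrt(2)*sqrt(X) + (6 + X) = 6 + X + sqrt(2)*sqrt(X))
f(-237) + b(-248, -584) = (6 - 237 + sqrt(2)*sqrt(-237)) + 1/59 = (6 - 237 + sqrt(2)*(I*sqrt(237))) + 1/59 = (6 - 237 + I*sqrt(474)) + 1/59 = (-231 + I*sqrt(474)) + 1/59 = -13628/59 + I*sqrt(474)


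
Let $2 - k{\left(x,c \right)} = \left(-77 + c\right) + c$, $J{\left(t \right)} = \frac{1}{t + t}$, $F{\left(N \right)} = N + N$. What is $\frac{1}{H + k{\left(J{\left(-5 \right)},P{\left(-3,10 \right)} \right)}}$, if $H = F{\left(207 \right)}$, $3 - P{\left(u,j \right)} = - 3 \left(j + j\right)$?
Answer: $\frac{1}{367} \approx 0.0027248$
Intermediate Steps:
$P{\left(u,j \right)} = 3 + 6 j$ ($P{\left(u,j \right)} = 3 - - 3 \left(j + j\right) = 3 - - 3 \cdot 2 j = 3 - - 6 j = 3 + 6 j$)
$F{\left(N \right)} = 2 N$
$H = 414$ ($H = 2 \cdot 207 = 414$)
$J{\left(t \right)} = \frac{1}{2 t}$
$k{\left(x,c \right)} = 79 - 2 c$ ($k{\left(x,c \right)} = 2 - \left(\left(-77 + c\right) + c\right) = 2 - \left(-77 + 2 c\right) = 79 - 2 c$)
$\frac{1}{H + k{\left(J{\left(-5 \right)},P{\left(-3,10 \right)} \right)}} = \frac{1}{414 + \left(79 - 2 \left(3 + 6 \cdot 10\right)\right)} = \frac{1}{414 + \left(79 - 2 \left(3 + 60\right)\right)} = \frac{1}{414 + \left(79 - 126\right)} = \frac{1}{414 - 47} = \frac{1}{367}$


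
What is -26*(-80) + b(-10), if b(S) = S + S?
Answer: 2060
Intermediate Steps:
b(S) = 2*S
-26*(-80) + b(-10) = -26*(-80) + 2*(-10) = 2080 - 20 = 2060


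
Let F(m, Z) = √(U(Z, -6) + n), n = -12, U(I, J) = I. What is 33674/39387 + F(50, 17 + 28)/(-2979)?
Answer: 33674/39387 - √33/2979 ≈ 0.85302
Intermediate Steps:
F(m, Z) = √(-12 + Z) (F(m, Z) = √(Z - 12) = √(-12 + Z))
33674/39387 + F(50, 17 + 28)/(-2979) = 33674/39387 + √(-12 + (17 + 28))/(-2979) = 33674*(1/39387) + √(-12 + 45)*(-1/2979) = 33674/39387 + √33*(-1/2979) = 33674/39387 - √33/2979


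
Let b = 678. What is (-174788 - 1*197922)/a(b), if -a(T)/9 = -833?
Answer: -372710/7497 ≈ -49.715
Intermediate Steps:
a(T) = 7497 (a(T) = -9*(-833) = 7497)
(-174788 - 1*197922)/a(b) = (-174788 - 1*197922)/7497 = (-174788 - 197922)*(1/7497) = -372710*1/7497 = -372710/7497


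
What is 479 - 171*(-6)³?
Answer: 37415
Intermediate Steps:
479 - 171*(-6)³ = 479 - 171*(-216) = 479 + 36936 = 37415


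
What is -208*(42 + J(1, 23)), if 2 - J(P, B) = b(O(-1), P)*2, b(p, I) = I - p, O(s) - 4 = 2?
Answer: -11232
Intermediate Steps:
O(s) = 6 (O(s) = 4 + 2 = 6)
J(P, B) = 14 - 2*P (J(P, B) = 2 - (P - 1*6)*2 = 2 - (P - 6)*2 = 2 - (-6 + P)*2 = 2 - (-12 + 2*P) = 2 + (12 - 2*P) = 14 - 2*P)
-208*(42 + J(1, 23)) = -208*(42 + (14 - 2*1)) = -208*(42 + (14 - 2)) = -208*(42 + 12) = -208*54 = -11232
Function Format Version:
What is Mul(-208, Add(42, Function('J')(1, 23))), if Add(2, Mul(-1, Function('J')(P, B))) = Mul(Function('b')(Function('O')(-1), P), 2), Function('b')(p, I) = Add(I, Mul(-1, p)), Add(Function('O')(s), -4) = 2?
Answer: -11232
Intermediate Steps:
Function('O')(s) = 6 (Function('O')(s) = Add(4, 2) = 6)
Function('J')(P, B) = Add(14, Mul(-2, P)) (Function('J')(P, B) = Add(2, Mul(-1, Mul(Add(P, Mul(-1, 6)), 2))) = Add(2, Mul(-1, Mul(Add(P, -6), 2))) = Add(2, Mul(-1, Mul(Add(-6, P), 2))) = Add(2, Mul(-1, Add(-12, Mul(2, P)))) = Add(2, Add(12, Mul(-2, P))) = Add(14, Mul(-2, P)))
Mul(-208, Add(42, Function('J')(1, 23))) = Mul(-208, Add(42, Add(14, Mul(-2, 1)))) = Mul(-208, Add(42, Add(14, -2))) = Mul(-208, Add(42, 12)) = Mul(-208, 54) = -11232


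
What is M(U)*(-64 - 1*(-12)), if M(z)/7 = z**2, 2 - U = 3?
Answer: -364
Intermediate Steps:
U = -1 (U = 2 - 1*3 = 2 - 3 = -1)
M(z) = 7*z**2
M(U)*(-64 - 1*(-12)) = (7*(-1)**2)*(-64 - 1*(-12)) = (7*1)*(-64 + 12) = 7*(-52) = -364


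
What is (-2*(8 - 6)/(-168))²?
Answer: 1/1764 ≈ 0.00056689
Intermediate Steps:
(-2*(8 - 6)/(-168))² = (-2*2*(-1/168))² = (-4*(-1/168))² = (1/42)² = 1/1764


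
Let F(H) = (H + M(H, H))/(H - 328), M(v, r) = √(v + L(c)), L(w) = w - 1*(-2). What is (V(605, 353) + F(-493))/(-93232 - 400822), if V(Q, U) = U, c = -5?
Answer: -145153/202809167 + 2*I*√31/202809167 ≈ -0.00071571 + 5.4906e-8*I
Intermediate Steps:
L(w) = 2 + w (L(w) = w + 2 = 2 + w)
M(v, r) = √(-3 + v) (M(v, r) = √(v + (2 - 5)) = √(v - 3) = √(-3 + v))
F(H) = (H + √(-3 + H))/(-328 + H) (F(H) = (H + √(-3 + H))/(H - 328) = (H + √(-3 + H))/(-328 + H))
(V(605, 353) + F(-493))/(-93232 - 400822) = (353 + (-493 + √(-3 - 493))/(-328 - 493))/(-93232 - 400822) = (353 + (-493 + √(-496))/(-821))/(-494054) = (353 - (-493 + 4*I*√31)/821)*(-1/494054) = (353 + (493/821 - 4*I*√31/821))*(-1/494054) = (290306/821 - 4*I*√31/821)*(-1/494054) = -145153/202809167 + 2*I*√31/202809167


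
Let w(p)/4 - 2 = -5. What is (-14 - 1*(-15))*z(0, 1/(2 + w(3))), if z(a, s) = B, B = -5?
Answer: -5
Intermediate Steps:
w(p) = -12 (w(p) = 8 + 4*(-5) = 8 - 20 = -12)
z(a, s) = -5
(-14 - 1*(-15))*z(0, 1/(2 + w(3))) = (-14 - 1*(-15))*(-5) = (-14 + 15)*(-5) = 1*(-5) = -5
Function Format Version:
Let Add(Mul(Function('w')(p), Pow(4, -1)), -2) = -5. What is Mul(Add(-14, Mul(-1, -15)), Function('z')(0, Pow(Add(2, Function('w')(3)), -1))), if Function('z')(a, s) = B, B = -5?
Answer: -5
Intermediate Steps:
Function('w')(p) = -12 (Function('w')(p) = Add(8, Mul(4, -5)) = Add(8, -20) = -12)
Function('z')(a, s) = -5
Mul(Add(-14, Mul(-1, -15)), Function('z')(0, Pow(Add(2, Function('w')(3)), -1))) = Mul(Add(-14, Mul(-1, -15)), -5) = Mul(Add(-14, 15), -5) = Mul(1, -5) = -5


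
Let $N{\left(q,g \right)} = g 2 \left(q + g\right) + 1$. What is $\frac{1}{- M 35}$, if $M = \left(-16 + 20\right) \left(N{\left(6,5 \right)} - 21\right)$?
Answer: $- \frac{1}{12600} \approx -7.9365 \cdot 10^{-5}$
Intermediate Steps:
$N{\left(q,g \right)} = 1 + g \left(2 g + 2 q\right)$ ($N{\left(q,g \right)} = g 2 \left(g + q\right) + 1 = g \left(2 g + 2 q\right) + 1 = 1 + g \left(2 g + 2 q\right)$)
$M = 360$ ($M = \left(-16 + 20\right) \left(\left(1 + 2 \cdot 5^{2} + 2 \cdot 5 \cdot 6\right) - 21\right) = 4 \left(\left(1 + 2 \cdot 25 + 60\right) - 21\right) = 4 \left(\left(1 + 50 + 60\right) - 21\right) = 4 \left(111 - 21\right) = 4 \cdot 90 = 360$)
$\frac{1}{- M 35} = \frac{1}{\left(-1\right) 360 \cdot 35} = \frac{1}{\left(-360\right) 35} = \frac{1}{-12600} = - \frac{1}{12600}$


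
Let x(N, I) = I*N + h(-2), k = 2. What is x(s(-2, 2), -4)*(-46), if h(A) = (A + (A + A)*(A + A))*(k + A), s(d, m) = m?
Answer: 368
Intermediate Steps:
h(A) = (2 + A)*(A + 4*A²) (h(A) = (A + (A + A)*(A + A))*(2 + A) = (A + (2*A)*(2*A))*(2 + A) = (A + 4*A²)*(2 + A) = (2 + A)*(A + 4*A²))
x(N, I) = I*N (x(N, I) = I*N - 2*(2 + 4*(-2)² + 9*(-2)) = I*N - 2*(2 + 4*4 - 18) = I*N - 2*(2 + 16 - 18) = I*N - 2*0 = I*N + 0 = I*N)
x(s(-2, 2), -4)*(-46) = -4*2*(-46) = -8*(-46) = 368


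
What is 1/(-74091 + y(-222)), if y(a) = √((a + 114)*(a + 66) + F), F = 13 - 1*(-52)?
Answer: -74091/5489459368 - √16913/5489459368 ≈ -1.3521e-5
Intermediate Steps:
F = 65 (F = 13 + 52 = 65)
y(a) = √(65 + (66 + a)*(114 + a)) (y(a) = √((a + 114)*(a + 66) + 65) = √((114 + a)*(66 + a) + 65) = √((66 + a)*(114 + a) + 65) = √(65 + (66 + a)*(114 + a)))
1/(-74091 + y(-222)) = 1/(-74091 + √(7589 + (-222)² + 180*(-222))) = 1/(-74091 + √(7589 + 49284 - 39960)) = 1/(-74091 + √16913)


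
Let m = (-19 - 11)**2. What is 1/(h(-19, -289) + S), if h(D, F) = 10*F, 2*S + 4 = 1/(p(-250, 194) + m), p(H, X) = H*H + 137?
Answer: -127074/367498007 ≈ -0.00034578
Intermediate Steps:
m = 900 (m = (-30)**2 = 900)
p(H, X) = 137 + H**2 (p(H, X) = H**2 + 137 = 137 + H**2)
S = -254147/127074 (S = -2 + 1/(2*((137 + (-250)**2) + 900)) = -2 + 1/(2*((137 + 62500) + 900)) = -2 + 1/(2*(62637 + 900)) = -2 + (1/2)/63537 = -2 + (1/2)*(1/63537) = -2 + 1/127074 = -254147/127074 ≈ -2.0000)
1/(h(-19, -289) + S) = 1/(10*(-289) - 254147/127074) = 1/(-2890 - 254147/127074) = 1/(-367498007/127074) = -127074/367498007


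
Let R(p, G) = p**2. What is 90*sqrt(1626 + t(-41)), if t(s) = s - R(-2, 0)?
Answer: 90*sqrt(1581) ≈ 3578.6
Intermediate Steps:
t(s) = -4 + s (t(s) = s - 1*(-2)**2 = s - 1*4 = s - 4 = -4 + s)
90*sqrt(1626 + t(-41)) = 90*sqrt(1626 + (-4 - 41)) = 90*sqrt(1626 - 45) = 90*sqrt(1581)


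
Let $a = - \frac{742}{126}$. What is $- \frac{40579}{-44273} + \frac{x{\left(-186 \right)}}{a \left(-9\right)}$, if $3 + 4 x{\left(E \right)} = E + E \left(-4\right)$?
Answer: $\frac{33174263}{9385876} \approx 3.5345$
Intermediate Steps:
$x{\left(E \right)} = - \frac{3}{4} - \frac{3 E}{4}$ ($x{\left(E \right)} = - \frac{3}{4} + \frac{E + E \left(-4\right)}{4} = - \frac{3}{4} + \frac{E - 4 E}{4} = - \frac{3}{4} + \frac{\left(-3\right) E}{4} = - \frac{3}{4} - \frac{3 E}{4}$)
$a = - \frac{53}{9}$ ($a = \left(-742\right) \frac{1}{126} = - \frac{53}{9} \approx -5.8889$)
$- \frac{40579}{-44273} + \frac{x{\left(-186 \right)}}{a \left(-9\right)} = - \frac{40579}{-44273} + \frac{- \frac{3}{4} - - \frac{279}{2}}{\left(- \frac{53}{9}\right) \left(-9\right)} = \left(-40579\right) \left(- \frac{1}{44273}\right) + \frac{- \frac{3}{4} + \frac{279}{2}}{53} = \frac{40579}{44273} + \frac{555}{4} \cdot \frac{1}{53} = \frac{40579}{44273} + \frac{555}{212} = \frac{33174263}{9385876}$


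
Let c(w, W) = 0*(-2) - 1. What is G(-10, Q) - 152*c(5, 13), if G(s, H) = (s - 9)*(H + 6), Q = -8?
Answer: 190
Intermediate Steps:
G(s, H) = (-9 + s)*(6 + H)
c(w, W) = -1 (c(w, W) = 0 - 1 = -1)
G(-10, Q) - 152*c(5, 13) = (-54 - 9*(-8) + 6*(-10) - 8*(-10)) - 152*(-1) = (-54 + 72 - 60 + 80) + 152 = 38 + 152 = 190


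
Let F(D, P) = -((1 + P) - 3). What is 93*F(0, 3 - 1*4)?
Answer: 279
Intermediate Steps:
F(D, P) = 2 - P (F(D, P) = -(-2 + P) = 2 - P)
93*F(0, 3 - 1*4) = 93*(2 - (3 - 1*4)) = 93*(2 - (3 - 4)) = 93*(2 - 1*(-1)) = 93*(2 + 1) = 93*3 = 279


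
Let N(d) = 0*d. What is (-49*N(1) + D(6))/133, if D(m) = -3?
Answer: -3/133 ≈ -0.022556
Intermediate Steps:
N(d) = 0
(-49*N(1) + D(6))/133 = (-49*0 - 3)/133 = (0 - 3)*(1/133) = -3*1/133 = -3/133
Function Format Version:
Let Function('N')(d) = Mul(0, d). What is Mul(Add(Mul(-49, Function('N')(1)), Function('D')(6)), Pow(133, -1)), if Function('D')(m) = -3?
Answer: Rational(-3, 133) ≈ -0.022556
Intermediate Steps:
Function('N')(d) = 0
Mul(Add(Mul(-49, Function('N')(1)), Function('D')(6)), Pow(133, -1)) = Mul(Add(Mul(-49, 0), -3), Pow(133, -1)) = Mul(Add(0, -3), Rational(1, 133)) = Mul(-3, Rational(1, 133)) = Rational(-3, 133)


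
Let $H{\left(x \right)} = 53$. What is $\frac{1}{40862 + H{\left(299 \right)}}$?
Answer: $\frac{1}{40915} \approx 2.4441 \cdot 10^{-5}$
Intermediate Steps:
$\frac{1}{40862 + H{\left(299 \right)}} = \frac{1}{40862 + 53} = \frac{1}{40915}$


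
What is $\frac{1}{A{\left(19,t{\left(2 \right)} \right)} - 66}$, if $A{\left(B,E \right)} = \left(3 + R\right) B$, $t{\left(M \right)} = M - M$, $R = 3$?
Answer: $\frac{1}{48} \approx 0.020833$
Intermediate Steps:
$t{\left(M \right)} = 0$
$A{\left(B,E \right)} = 6 B$ ($A{\left(B,E \right)} = \left(3 + 3\right) B = 6 B$)
$\frac{1}{A{\left(19,t{\left(2 \right)} \right)} - 66} = \frac{1}{6 \cdot 19 - 66} = \frac{1}{114 - 66} = \frac{1}{48}$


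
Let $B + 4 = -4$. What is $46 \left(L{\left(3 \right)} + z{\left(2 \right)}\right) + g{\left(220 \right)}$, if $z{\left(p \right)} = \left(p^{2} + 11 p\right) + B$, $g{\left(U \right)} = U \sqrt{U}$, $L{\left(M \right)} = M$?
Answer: $966 + 440 \sqrt{55} \approx 4229.1$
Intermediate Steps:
$B = -8$ ($B = -4 - 4 = -8$)
$g{\left(U \right)} = U^{\frac{3}{2}}$
$z{\left(p \right)} = -8 + p^{2} + 11 p$ ($z{\left(p \right)} = \left(p^{2} + 11 p\right) - 8 = -8 + p^{2} + 11 p$)
$46 \left(L{\left(3 \right)} + z{\left(2 \right)}\right) + g{\left(220 \right)} = 46 \left(3 + \left(-8 + 2^{2} + 11 \cdot 2\right)\right) + 220^{\frac{3}{2}} = 46 \left(3 + \left(-8 + 4 + 22\right)\right) + 440 \sqrt{55} = 46 \left(3 + 18\right) + 440 \sqrt{55} = 46 \cdot 21 + 440 \sqrt{55} = 966 + 440 \sqrt{55}$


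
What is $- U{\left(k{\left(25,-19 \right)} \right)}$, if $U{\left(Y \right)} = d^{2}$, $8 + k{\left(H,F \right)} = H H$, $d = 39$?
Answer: $-1521$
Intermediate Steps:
$k{\left(H,F \right)} = -8 + H^{2}$ ($k{\left(H,F \right)} = -8 + H H = -8 + H^{2}$)
$U{\left(Y \right)} = 1521$ ($U{\left(Y \right)} = 39^{2} = 1521$)
$- U{\left(k{\left(25,-19 \right)} \right)} = \left(-1\right) 1521 = -1521$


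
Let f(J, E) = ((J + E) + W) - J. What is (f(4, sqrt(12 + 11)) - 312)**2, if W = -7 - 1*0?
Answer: (319 - sqrt(23))**2 ≈ 98724.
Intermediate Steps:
W = -7 (W = -7 + 0 = -7)
f(J, E) = -7 + E (f(J, E) = ((J + E) - 7) - J = ((E + J) - 7) - J = (-7 + E + J) - J = -7 + E)
(f(4, sqrt(12 + 11)) - 312)**2 = ((-7 + sqrt(12 + 11)) - 312)**2 = ((-7 + sqrt(23)) - 312)**2 = (-319 + sqrt(23))**2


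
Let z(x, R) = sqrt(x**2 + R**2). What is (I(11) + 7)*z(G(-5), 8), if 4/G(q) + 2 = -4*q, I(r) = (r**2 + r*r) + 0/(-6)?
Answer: 166*sqrt(1297)/3 ≈ 1992.8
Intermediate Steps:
I(r) = 2*r**2 (I(r) = (r**2 + r**2) + 0*(-1/6) = 2*r**2 + 0 = 2*r**2)
G(q) = 4/(-2 - 4*q)
z(x, R) = sqrt(R**2 + x**2)
(I(11) + 7)*z(G(-5), 8) = (2*11**2 + 7)*sqrt(8**2 + (-2/(1 + 2*(-5)))**2) = (2*121 + 7)*sqrt(64 + (-2/(1 - 10))**2) = (242 + 7)*sqrt(64 + (-2/(-9))**2) = 249*sqrt(64 + (-2*(-1/9))**2) = 249*sqrt(64 + (2/9)**2) = 249*sqrt(64 + 4/81) = 249*sqrt(5188/81) = 249*(2*sqrt(1297)/9) = 166*sqrt(1297)/3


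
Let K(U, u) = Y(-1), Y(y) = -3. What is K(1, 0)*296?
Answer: -888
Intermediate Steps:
K(U, u) = -3
K(1, 0)*296 = -3*296 = -888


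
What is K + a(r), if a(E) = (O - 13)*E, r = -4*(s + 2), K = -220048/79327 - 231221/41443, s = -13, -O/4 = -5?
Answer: 985103531657/3287548861 ≈ 299.65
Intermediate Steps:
O = 20 (O = -4*(-5) = 20)
K = -27461517531/3287548861 (K = -220048*1/79327 - 231221*1/41443 = -220048/79327 - 231221/41443 = -27461517531/3287548861 ≈ -8.3532)
r = 44 (r = -4*(-13 + 2) = -4*(-11) = 44)
a(E) = 7*E (a(E) = (20 - 13)*E = 7*E)
K + a(r) = -27461517531/3287548861 + 7*44 = -27461517531/3287548861 + 308 = 985103531657/3287548861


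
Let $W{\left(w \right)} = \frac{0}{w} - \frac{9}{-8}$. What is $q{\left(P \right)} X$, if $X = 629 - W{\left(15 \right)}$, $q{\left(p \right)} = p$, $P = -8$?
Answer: $-5023$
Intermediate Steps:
$W{\left(w \right)} = \frac{9}{8}$ ($W{\left(w \right)} = 0 - - \frac{9}{8} = 0 + \frac{9}{8} = \frac{9}{8}$)
$X = \frac{5023}{8}$ ($X = 629 - \frac{9}{8} = \frac{5023}{8} \approx 627.88$)
$q{\left(P \right)} X = \left(-8\right) \frac{5023}{8} = -5023$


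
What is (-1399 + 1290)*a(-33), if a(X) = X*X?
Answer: -118701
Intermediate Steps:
a(X) = X**2
(-1399 + 1290)*a(-33) = (-1399 + 1290)*(-33)**2 = -109*1089 = -118701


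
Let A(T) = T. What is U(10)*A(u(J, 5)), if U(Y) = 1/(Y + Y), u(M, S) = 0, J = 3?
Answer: 0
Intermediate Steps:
U(Y) = 1/(2*Y)
U(10)*A(u(J, 5)) = ((½)/10)*0 = ((½)*(⅒))*0 = (1/20)*0 = 0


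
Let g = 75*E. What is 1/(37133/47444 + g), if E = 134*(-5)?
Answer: -47444/2384023867 ≈ -1.9901e-5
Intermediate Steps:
E = -670
g = -50250 (g = 75*(-670) = -50250)
1/(37133/47444 + g) = 1/(37133/47444 - 50250) = 1/(-2384023867/47444) = -47444/2384023867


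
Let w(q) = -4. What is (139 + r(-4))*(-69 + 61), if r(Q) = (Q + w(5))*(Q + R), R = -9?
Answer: -1944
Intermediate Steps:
r(Q) = (-9 + Q)*(-4 + Q) (r(Q) = (Q - 4)*(Q - 9) = (-4 + Q)*(-9 + Q) = (-9 + Q)*(-4 + Q))
(139 + r(-4))*(-69 + 61) = (139 + (36 + (-4)**2 - 13*(-4)))*(-69 + 61) = (139 + (36 + 16 + 52))*(-8) = (139 + 104)*(-8) = 243*(-8) = -1944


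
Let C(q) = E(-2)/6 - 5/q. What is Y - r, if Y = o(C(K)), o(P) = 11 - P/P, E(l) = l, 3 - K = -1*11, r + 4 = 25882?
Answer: -25868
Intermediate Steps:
r = 25878 (r = -4 + 25882 = 25878)
K = 14 (K = 3 - (-1)*11 = 3 - 1*(-11) = 3 + 11 = 14)
C(q) = -⅓ - 5/q (C(q) = -2/6 - 5/q = -2*⅙ - 5/q = -⅓ - 5/q)
o(P) = 10 (o(P) = 11 - 1*1 = 11 - 1 = 10)
Y = 10
Y - r = 10 - 1*25878 = 10 - 25878 = -25868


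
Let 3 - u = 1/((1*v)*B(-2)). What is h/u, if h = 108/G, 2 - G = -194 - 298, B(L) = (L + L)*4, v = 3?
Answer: 2592/35815 ≈ 0.072372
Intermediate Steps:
B(L) = 8*L (B(L) = (2*L)*4 = 8*L)
G = 494 (G = 2 - (-194 - 298) = 2 - 1*(-492) = 2 + 492 = 494)
h = 54/247 (h = 108/494 = 108*(1/494) = 54/247 ≈ 0.21862)
u = 145/48 (u = 3 - 1/((1*3)*(8*(-2))) = 3 - 1/(3*(-16)) = 3 - 1/(-48) = 3 - 1*(-1/48) = 3 + 1/48 = 145/48 ≈ 3.0208)
h/u = 54/(247*(145/48)) = (54/247)*(48/145) = 2592/35815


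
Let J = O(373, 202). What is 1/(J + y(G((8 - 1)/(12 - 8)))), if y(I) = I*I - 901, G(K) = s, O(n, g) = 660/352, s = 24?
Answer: -8/2585 ≈ -0.0030948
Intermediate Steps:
O(n, g) = 15/8 (O(n, g) = 660*(1/352) = 15/8)
G(K) = 24
J = 15/8 ≈ 1.8750
y(I) = -901 + I² (y(I) = I² - 901 = -901 + I²)
1/(J + y(G((8 - 1)/(12 - 8)))) = 1/(15/8 + (-901 + 24²)) = 1/(15/8 + (-901 + 576)) = 1/(15/8 - 325) = 1/(-2585/8) = -8/2585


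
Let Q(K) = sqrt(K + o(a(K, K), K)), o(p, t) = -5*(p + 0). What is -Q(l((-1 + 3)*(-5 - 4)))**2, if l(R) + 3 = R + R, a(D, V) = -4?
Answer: 19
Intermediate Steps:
o(p, t) = -5*p
l(R) = -3 + 2*R (l(R) = -3 + (R + R) = -3 + 2*R)
Q(K) = sqrt(20 + K) (Q(K) = sqrt(K - 5*(-4)) = sqrt(K + 20) = sqrt(20 + K))
-Q(l((-1 + 3)*(-5 - 4)))**2 = -(sqrt(20 + (-3 + 2*((-1 + 3)*(-5 - 4)))))**2 = -(sqrt(20 + (-3 + 2*(2*(-9)))))**2 = -(sqrt(20 + (-3 + 2*(-18))))**2 = -(sqrt(20 + (-3 - 36)))**2 = -(sqrt(20 - 39))**2 = -(sqrt(-19))**2 = -(I*sqrt(19))**2 = -1*(-19) = 19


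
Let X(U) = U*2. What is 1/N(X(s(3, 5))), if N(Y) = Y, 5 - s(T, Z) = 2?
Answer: 1/6 ≈ 0.16667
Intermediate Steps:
s(T, Z) = 3 (s(T, Z) = 5 - 1*2 = 5 - 2 = 3)
X(U) = 2*U
1/N(X(s(3, 5))) = 1/(2*3) = 1/6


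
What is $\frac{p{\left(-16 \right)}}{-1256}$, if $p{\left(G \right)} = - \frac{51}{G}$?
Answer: $- \frac{51}{20096} \approx -0.0025378$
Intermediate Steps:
$\frac{p{\left(-16 \right)}}{-1256} = \frac{\left(-51\right) \frac{1}{-16}}{-1256} = - \frac{\left(-51\right) \left(- \frac{1}{16}\right)}{1256} = \left(- \frac{1}{1256}\right) \frac{51}{16} = - \frac{51}{20096}$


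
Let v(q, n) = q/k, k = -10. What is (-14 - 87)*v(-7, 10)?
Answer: -707/10 ≈ -70.700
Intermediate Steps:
v(q, n) = -q/10 (v(q, n) = q/(-10) = q*(-1/10) = -q/10)
(-14 - 87)*v(-7, 10) = (-14 - 87)*(-1/10*(-7)) = -101*7/10 = -707/10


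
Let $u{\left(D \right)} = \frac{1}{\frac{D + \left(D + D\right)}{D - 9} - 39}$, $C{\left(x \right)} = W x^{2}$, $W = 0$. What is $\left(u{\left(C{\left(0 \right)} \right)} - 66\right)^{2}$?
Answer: $\frac{6630625}{1521} \approx 4359.4$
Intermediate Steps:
$C{\left(x \right)} = 0$ ($C{\left(x \right)} = 0 x^{2} = 0$)
$u{\left(D \right)} = \frac{1}{-39 + \frac{3 D}{-9 + D}}$ ($u{\left(D \right)} = \frac{1}{\frac{D + 2 D}{-9 + D} - 39} = \frac{1}{\frac{3 D}{-9 + D} - 39} = \frac{1}{-39 + \frac{3 D}{-9 + D}}$)
$\left(u{\left(C{\left(0 \right)} \right)} - 66\right)^{2} = \left(\frac{9 - 0}{9 \left(-39 + 4 \cdot 0\right)} - 66\right)^{2} = \left(\frac{9 + 0}{9 \left(-39 + 0\right)} - 66\right)^{2} = \left(\frac{1}{9} \frac{1}{-39} \cdot 9 - 66\right)^{2} = \left(\frac{1}{9} \left(- \frac{1}{39}\right) 9 - 66\right)^{2} = \left(- \frac{1}{39} - 66\right)^{2} = \left(- \frac{2575}{39}\right)^{2} = \frac{6630625}{1521}$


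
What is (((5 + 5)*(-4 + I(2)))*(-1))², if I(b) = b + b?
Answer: 0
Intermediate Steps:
I(b) = 2*b
(((5 + 5)*(-4 + I(2)))*(-1))² = (((5 + 5)*(-4 + 2*2))*(-1))² = ((10*(-4 + 4))*(-1))² = ((10*0)*(-1))² = (0*(-1))² = 0² = 0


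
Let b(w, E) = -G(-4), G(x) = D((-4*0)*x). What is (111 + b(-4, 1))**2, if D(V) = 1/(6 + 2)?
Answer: 786769/64 ≈ 12293.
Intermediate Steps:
D(V) = 1/8
G(x) = 1/8
b(w, E) = -1/8 (b(w, E) = -1*1/8 = -1/8)
(111 + b(-4, 1))**2 = (111 - 1/8)**2 = (887/8)**2 = 786769/64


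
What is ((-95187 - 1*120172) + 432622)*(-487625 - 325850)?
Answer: -176738018925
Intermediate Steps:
((-95187 - 1*120172) + 432622)*(-487625 - 325850) = ((-95187 - 120172) + 432622)*(-813475) = (-215359 + 432622)*(-813475) = 217263*(-813475) = -176738018925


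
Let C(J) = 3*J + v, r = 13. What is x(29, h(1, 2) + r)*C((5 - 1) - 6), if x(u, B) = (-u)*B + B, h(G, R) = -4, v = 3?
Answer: 756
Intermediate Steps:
C(J) = 3 + 3*J (C(J) = 3*J + 3 = 3 + 3*J)
x(u, B) = B - B*u (x(u, B) = -B*u + B = B - B*u)
x(29, h(1, 2) + r)*C((5 - 1) - 6) = ((-4 + 13)*(1 - 1*29))*(3 + 3*((5 - 1) - 6)) = (9*(1 - 29))*(3 + 3*(4 - 6)) = (9*(-28))*(3 + 3*(-2)) = -252*(3 - 6) = -252*(-3) = 756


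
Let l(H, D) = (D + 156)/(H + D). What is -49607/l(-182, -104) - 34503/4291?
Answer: 334490143/1226 ≈ 2.7283e+5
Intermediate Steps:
l(H, D) = (156 + D)/(D + H)
-49607/l(-182, -104) - 34503/4291 = -49607*(-104 - 182)/(156 - 104) - 34503/4291 = -49607/(52/(-286)) - 34503*1/4291 = -49607/((-1/286*52)) - 4929/613 = -49607/(-2/11) - 4929/613 = -49607*(-11/2) - 4929/613 = 545677/2 - 4929/613 = 334490143/1226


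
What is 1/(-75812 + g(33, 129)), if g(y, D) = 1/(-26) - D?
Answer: -26/1974467 ≈ -1.3168e-5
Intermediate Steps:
g(y, D) = -1/26 - D
1/(-75812 + g(33, 129)) = 1/(-75812 + (-1/26 - 1*129)) = 1/(-75812 + (-1/26 - 129)) = 1/(-75812 - 3355/26) = 1/(-1974467/26) = -26/1974467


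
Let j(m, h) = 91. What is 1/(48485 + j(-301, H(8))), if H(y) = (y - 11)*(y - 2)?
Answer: 1/48576 ≈ 2.0586e-5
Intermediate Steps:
H(y) = (-11 + y)*(-2 + y)
1/(48485 + j(-301, H(8))) = 1/(48485 + 91) = 1/48576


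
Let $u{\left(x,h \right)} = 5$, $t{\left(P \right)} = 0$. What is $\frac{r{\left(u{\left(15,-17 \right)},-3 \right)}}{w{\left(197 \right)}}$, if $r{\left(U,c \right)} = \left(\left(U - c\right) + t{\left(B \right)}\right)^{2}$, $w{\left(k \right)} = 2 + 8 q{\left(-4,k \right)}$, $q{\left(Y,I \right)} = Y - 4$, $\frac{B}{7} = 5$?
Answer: $- \frac{32}{31} \approx -1.0323$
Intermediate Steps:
$B = 35$ ($B = 7 \cdot 5 = 35$)
$q{\left(Y,I \right)} = -4 + Y$ ($q{\left(Y,I \right)} = Y - 4 = -4 + Y$)
$w{\left(k \right)} = -62$ ($w{\left(k \right)} = 2 + 8 \left(-4 - 4\right) = 2 + 8 \left(-8\right) = 2 - 64 = -62$)
$r{\left(U,c \right)} = \left(U - c\right)^{2}$ ($r{\left(U,c \right)} = \left(\left(U - c\right) + 0\right)^{2} = \left(U - c\right)^{2}$)
$\frac{r{\left(u{\left(15,-17 \right)},-3 \right)}}{w{\left(197 \right)}} = \frac{\left(5 - -3\right)^{2}}{-62} = \left(5 + 3\right)^{2} \left(- \frac{1}{62}\right) = 8^{2} \left(- \frac{1}{62}\right) = 64 \left(- \frac{1}{62}\right) = - \frac{32}{31}$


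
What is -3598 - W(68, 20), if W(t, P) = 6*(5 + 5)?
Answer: -3658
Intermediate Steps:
W(t, P) = 60 (W(t, P) = 6*10 = 60)
-3598 - W(68, 20) = -3598 - 1*60 = -3598 - 60 = -3658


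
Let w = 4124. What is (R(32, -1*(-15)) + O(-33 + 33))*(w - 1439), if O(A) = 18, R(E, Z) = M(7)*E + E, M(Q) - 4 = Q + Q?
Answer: 1680810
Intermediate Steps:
M(Q) = 4 + 2*Q (M(Q) = 4 + (Q + Q) = 4 + 2*Q)
R(E, Z) = 19*E (R(E, Z) = (4 + 2*7)*E + E = (4 + 14)*E + E = 18*E + E = 19*E)
(R(32, -1*(-15)) + O(-33 + 33))*(w - 1439) = (19*32 + 18)*(4124 - 1439) = (608 + 18)*2685 = 626*2685 = 1680810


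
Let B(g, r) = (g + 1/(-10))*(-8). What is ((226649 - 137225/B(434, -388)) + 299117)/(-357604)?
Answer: -396777427/269851088 ≈ -1.4704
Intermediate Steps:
B(g, r) = 4/5 - 8*g (B(g, r) = (g - 1/10)*(-8) = (-1/10 + g)*(-8) = 4/5 - 8*g)
((226649 - 137225/B(434, -388)) + 299117)/(-357604) = ((226649 - 137225/(4/5 - 8*434)) + 299117)/(-357604) = ((226649 - 137225/(4/5 - 3472)) + 299117)*(-1/357604) = ((226649 - 137225/(-17356/5)) + 299117)*(-1/357604) = ((226649 - 137225*(-5/17356)) + 299117)*(-1/357604) = ((226649 + 686125/17356) + 299117)*(-1/357604) = (3934406169/17356 + 299117)*(-1/357604) = (9125880821/17356)*(-1/357604) = -396777427/269851088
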